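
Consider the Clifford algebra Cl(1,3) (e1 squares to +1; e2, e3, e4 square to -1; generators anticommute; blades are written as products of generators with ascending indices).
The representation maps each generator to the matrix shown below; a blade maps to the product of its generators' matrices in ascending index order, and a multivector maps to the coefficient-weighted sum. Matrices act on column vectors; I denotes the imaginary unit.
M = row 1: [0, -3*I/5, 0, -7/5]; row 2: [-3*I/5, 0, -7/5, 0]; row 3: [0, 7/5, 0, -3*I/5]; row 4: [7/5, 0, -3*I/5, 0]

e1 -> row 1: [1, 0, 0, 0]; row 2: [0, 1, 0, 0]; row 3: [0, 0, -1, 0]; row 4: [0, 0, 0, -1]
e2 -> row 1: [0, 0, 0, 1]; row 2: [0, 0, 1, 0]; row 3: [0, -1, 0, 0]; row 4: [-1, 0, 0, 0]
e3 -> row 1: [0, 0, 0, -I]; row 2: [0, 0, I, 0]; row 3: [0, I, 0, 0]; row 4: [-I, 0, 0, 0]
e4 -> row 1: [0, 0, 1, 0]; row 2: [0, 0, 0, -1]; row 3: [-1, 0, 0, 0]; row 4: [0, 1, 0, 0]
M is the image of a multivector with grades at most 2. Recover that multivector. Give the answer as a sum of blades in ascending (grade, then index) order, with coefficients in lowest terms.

Method: the blade images are trace-orthogonal — tr(rho(e_A) rho(e_B)^-1) = 4 if A = B and 0 otherwise — and rho(e_A)^-1 = (e_A)^2 * rho(e_A) with (e_A)^2 = +1 or -1, so the coefficient of e_A in the preimage is (e_A)^2 * tr(M rho(e_A))/4.
Nonzero projections over blades of grade <= 2: e2: (e2)^2 = -1, tr(M rho(e2)) = 28/5, coefficient -7/5; e3 e4: (e3 e4)^2 = -1, tr(M rho(e3 e4)) = -12/5, coefficient 3/5. Every other blade of grade <= 2 projects to 0.
Answer: -7/5*e2 + 3/5*e3 e4


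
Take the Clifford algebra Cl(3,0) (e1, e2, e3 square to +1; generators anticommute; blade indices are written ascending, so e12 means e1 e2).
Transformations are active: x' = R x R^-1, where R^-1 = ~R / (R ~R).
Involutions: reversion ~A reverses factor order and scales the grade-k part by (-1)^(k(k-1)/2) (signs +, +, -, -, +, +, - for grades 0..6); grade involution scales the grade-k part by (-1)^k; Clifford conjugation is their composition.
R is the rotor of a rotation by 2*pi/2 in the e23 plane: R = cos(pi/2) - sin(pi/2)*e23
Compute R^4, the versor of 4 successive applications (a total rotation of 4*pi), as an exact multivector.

The rotor phase is half the rotation angle and phases add under composition, so 4 steps in the e23 plane accumulate phase 4*(pi/2) = 2*pi: R^4 = cos(2*pi) - sin(2*pi)*e23.
cos(2*pi) = 1 and sin(2*pi) = 0, so R^4 = 1. The total rotation 4*pi is 2 full turns, so every vector returns to itself, yet the rotor is +1, back on the identity sheet (an even number of 2*pi turns).
Answer: 1


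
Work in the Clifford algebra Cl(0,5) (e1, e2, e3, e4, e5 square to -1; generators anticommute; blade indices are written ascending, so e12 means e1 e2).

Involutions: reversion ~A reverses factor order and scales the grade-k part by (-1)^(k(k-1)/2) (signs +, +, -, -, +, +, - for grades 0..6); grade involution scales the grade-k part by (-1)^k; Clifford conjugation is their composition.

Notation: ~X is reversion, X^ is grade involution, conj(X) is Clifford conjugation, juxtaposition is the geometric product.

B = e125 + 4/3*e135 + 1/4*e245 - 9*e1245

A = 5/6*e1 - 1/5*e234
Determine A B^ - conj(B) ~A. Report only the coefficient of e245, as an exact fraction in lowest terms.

first term: 5/6*e25 + 209/180*e35 - 9/5*e135 + 15/2*e245 - 19/40*e1245 + 1/5*e1345
second term: -5/6*e25 - 209/180*e35 + 9/5*e135 - 15/2*e245 - 19/40*e1245 + 1/5*e1345
Answer: 15


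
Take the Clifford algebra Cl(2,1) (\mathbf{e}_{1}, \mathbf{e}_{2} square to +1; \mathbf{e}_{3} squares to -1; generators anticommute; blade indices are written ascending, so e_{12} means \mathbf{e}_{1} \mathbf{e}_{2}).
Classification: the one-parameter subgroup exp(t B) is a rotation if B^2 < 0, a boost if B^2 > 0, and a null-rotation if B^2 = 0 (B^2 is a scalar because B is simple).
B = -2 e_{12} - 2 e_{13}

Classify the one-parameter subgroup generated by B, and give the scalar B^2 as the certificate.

B^2 term by term: the squares give (-2)^2*(e_{12})^2 + (-2)^2*(e_{13})^2 = 4*(-1) + 4*(+1) = 0 (each basis 2-blade squares to minus the product of its generators' squares); cross terms between blades sharing an index anticommute and cancel. So B^2 = 0.
Answer: null-rotation, certificate B^2 = 0. The class reads off the invariant scalar 0 directly.


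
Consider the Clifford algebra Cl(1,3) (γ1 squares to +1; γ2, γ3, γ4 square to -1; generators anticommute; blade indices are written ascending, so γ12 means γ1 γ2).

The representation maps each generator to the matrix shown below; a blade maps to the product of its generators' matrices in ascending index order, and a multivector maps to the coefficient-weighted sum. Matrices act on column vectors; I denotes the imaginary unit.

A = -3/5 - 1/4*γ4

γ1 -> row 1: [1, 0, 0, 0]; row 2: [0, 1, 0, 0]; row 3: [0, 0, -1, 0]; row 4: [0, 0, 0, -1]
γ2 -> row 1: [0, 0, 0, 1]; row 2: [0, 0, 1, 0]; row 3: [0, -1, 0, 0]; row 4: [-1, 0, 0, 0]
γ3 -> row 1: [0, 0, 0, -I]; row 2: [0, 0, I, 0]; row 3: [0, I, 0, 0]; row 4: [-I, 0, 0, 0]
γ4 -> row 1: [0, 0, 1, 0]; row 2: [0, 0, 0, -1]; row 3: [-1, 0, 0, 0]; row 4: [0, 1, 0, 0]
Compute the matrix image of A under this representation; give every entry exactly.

M = (-3/5)*1 + (-1/4)*rho(γ4), summed entrywise (1 is the identity matrix):
Answer: row 1: [-3/5, 0, -1/4, 0]; row 2: [0, -3/5, 0, 1/4]; row 3: [1/4, 0, -3/5, 0]; row 4: [0, -1/4, 0, -3/5]


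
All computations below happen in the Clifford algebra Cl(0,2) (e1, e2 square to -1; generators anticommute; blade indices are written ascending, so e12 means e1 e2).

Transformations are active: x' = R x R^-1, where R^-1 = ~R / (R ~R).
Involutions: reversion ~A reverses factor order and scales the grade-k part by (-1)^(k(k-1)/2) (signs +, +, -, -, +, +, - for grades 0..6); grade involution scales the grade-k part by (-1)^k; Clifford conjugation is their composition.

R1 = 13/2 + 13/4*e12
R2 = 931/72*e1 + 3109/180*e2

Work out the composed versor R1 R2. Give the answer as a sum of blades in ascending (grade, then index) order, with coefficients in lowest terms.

Distribute over the terms of R1 (each basis-blade product reordered to ascending indices, repeated generators contracted through their squares):
(13/2) R2 = 12103/144*e1 + 40417/360*e2
(13/4*e12) R2 = -40417/720*e1 + 12103/288*e2
Summing the partial products and collecting blades:
Answer: 10049/360*e1 + 24687/160*e2


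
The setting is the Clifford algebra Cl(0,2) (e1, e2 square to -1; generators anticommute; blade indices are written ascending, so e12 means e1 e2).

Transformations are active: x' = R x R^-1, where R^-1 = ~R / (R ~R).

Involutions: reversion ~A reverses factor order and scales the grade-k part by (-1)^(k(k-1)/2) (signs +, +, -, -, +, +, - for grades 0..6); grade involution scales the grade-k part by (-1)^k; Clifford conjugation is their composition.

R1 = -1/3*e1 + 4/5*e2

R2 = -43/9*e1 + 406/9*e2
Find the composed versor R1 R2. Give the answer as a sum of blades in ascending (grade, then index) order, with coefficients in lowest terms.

Distribute over the terms of R1 (each basis-blade product reordered to ascending indices, repeated generators contracted through their squares):
(-1/3*e1) R2 = -43/27 - 406/27*e12
(4/5*e2) R2 = -1624/45 + 172/45*e12
Summing the partial products and collecting blades:
Answer: -5087/135 - 1514/135*e12


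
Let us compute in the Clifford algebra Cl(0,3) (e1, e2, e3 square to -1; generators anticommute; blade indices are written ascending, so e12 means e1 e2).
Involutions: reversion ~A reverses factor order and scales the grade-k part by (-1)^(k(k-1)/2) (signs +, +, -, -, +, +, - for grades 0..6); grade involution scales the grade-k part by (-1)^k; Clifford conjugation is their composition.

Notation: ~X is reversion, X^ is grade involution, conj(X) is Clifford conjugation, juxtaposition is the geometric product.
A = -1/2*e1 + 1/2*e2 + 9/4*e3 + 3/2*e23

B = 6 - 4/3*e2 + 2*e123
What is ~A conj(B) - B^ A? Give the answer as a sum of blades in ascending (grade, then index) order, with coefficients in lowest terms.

first term: -2/3 + 3*e2 + 23/2*e3 - 31/6*e12 + e13 - 11*e23
second term: -2/3 + 3*e2 + 23/2*e3 + 31/6*e12 - e13 + 11*e23
Answer: -31/3*e12 + 2*e13 - 22*e23


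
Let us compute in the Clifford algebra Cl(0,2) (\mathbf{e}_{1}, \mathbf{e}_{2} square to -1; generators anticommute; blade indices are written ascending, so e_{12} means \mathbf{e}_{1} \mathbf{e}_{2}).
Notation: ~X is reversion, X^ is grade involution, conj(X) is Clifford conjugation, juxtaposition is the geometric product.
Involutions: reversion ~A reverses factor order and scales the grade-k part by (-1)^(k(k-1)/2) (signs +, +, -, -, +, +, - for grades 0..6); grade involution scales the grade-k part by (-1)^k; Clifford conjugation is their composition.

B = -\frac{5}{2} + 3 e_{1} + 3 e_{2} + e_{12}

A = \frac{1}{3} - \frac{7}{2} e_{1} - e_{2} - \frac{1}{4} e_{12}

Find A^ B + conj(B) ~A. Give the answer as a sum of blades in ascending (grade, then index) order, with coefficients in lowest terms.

first term: -\frac{169}{12} - 6 e_{1} - \frac{23}{4} e_{2} + \frac{203}{24} e_{12}
second term: -\frac{169}{12} + 6 e_{1} + \frac{23}{4} e_{2} - \frac{203}{24} e_{12}
Answer: -\frac{169}{6}


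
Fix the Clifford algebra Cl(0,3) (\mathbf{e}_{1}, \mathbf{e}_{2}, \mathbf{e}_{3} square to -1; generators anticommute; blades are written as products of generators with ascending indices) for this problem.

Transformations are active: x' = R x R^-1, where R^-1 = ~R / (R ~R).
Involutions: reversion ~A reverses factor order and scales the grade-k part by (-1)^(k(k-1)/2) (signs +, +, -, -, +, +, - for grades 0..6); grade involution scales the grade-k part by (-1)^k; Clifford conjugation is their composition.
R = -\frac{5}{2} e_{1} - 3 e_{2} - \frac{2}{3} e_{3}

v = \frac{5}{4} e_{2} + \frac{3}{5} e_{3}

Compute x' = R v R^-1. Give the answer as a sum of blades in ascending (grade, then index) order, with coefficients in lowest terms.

~R = -\frac{5}{2} e_{1} - 3 e_{2} - \frac{2}{3} e_{3}, and R ~R = -\frac{565}{36}, so R^-1 = ~R / (-\frac{565}{36}).
R v = \frac{83}{20} - \frac{25}{8} e_{1} e_{2} - \frac{3}{2} e_{1} e_{3} - \frac{29}{30} e_{2} e_{3}
Answer: \frac{747}{565} e_{1} + \frac{3803}{11300} e_{2} - \frac{699}{2825} e_{3}


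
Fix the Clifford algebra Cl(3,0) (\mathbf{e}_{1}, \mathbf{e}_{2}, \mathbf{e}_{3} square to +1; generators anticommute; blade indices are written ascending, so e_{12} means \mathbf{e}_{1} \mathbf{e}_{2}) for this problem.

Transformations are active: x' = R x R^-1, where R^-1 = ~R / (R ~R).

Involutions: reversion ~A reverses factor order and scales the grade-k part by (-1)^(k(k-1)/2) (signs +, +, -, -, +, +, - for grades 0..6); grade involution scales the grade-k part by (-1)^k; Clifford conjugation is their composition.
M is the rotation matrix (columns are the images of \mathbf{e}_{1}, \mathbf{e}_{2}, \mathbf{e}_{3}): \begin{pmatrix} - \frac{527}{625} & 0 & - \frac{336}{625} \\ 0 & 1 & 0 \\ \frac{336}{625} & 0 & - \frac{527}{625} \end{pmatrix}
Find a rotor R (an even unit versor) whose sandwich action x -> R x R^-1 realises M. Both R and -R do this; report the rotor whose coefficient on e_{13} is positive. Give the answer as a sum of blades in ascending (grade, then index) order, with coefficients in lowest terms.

Method: write R = a + b12*e_{12} + b13*e_{13} + b23*e_{23} with a^2 + b12^2 + b13^2 + b23^2 = 1 (so R^-1 = ~R). Expanding the columns R e_j ~R gives tr M = 4a^2 - 1 and, from the antisymmetric part, M21 - M12 = -4a*b12, M13 - M31 = 4a*b13, M32 - M23 = -4a*b23.
Here tr M = -\frac{429}{625}, so a^2 = (1 + tr M)/4 = \frac{49}{625} and a = ±\frac{7}{25}. Taking a = \frac{7}{25}: M21 - M12 = 0, M13 - M31 = -\frac{672}{625}, M32 - M23 = 0, giving b12 = 0, b13 = -\frac{24}{25}, b23 = 0, i.e. R = \frac{7}{25} - \frac{24}{25} e_{13}.
Its e_{13} coefficient is negative, so report the other preimage -R.
Answer: -\frac{7}{25} + \frac{24}{25} e_{13}. Note: both R and -R realise this M (trace -\frac{429}{625}); the covering map identifies them, and the e_{13}-coefficient sign is the tie-breaker.


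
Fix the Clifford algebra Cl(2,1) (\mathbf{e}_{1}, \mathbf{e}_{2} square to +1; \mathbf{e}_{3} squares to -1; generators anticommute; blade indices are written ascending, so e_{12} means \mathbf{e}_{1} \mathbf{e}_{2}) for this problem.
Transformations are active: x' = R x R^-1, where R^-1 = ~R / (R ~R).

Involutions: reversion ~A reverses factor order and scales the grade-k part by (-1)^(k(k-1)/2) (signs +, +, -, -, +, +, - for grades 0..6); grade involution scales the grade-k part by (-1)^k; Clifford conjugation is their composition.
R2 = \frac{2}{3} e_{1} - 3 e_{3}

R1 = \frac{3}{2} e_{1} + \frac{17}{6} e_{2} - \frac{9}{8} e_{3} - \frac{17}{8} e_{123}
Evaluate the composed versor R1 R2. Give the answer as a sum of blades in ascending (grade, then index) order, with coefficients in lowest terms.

Distribute over the terms of R2 (each basis-blade product reordered to ascending indices, repeated generators contracted through their squares):
R1 (\frac{2}{3} e_{1}) = 1 - \frac{17}{9} e_{12} + \frac{3}{4} e_{13} - \frac{17}{12} e_{23}
R1 (-3 e_{3}) = -\frac{27}{8} - \frac{51}{8} e_{12} - \frac{9}{2} e_{13} - \frac{17}{2} e_{23}
Summing the partial products and collecting blades:
Answer: -\frac{19}{8} - \frac{595}{72} e_{12} - \frac{15}{4} e_{13} - \frac{119}{12} e_{23}


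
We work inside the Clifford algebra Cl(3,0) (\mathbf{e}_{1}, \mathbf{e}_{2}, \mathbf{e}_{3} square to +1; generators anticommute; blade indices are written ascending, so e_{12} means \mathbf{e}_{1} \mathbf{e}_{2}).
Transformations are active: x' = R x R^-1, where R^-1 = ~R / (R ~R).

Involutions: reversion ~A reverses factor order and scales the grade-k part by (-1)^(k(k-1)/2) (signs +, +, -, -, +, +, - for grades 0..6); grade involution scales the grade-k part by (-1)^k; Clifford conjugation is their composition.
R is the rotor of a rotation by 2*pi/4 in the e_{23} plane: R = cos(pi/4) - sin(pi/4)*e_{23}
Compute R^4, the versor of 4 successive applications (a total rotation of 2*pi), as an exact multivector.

Because a rotor carries half the rotation angle, composing 4 copies of this e_{23}-plane rotor multiplies the phase: 4*(pi/4) = \pi, hence R^4 = cos(\pi) - sin(\pi)*e_{23}.
cos(\pi) = -1 and sin(\pi) = 0, so R^4 = -1. The total rotation 2*pi is 1 full turn, so every vector returns to itself, yet the rotor is -1, on the OTHER sheet of the double cover (an odd number of 2*pi turns).
Answer: -1


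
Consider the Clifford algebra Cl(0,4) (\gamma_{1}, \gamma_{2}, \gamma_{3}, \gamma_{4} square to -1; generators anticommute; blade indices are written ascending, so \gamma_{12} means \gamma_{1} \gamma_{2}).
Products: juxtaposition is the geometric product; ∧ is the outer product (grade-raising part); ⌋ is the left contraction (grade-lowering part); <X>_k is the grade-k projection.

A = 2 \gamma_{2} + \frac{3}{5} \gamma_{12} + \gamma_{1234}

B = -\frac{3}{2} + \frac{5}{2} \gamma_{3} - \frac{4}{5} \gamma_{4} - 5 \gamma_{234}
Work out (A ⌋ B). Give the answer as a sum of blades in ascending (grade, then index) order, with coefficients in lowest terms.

step 1: 10 \gamma_{34}
Answer: 10 \gamma_{34}


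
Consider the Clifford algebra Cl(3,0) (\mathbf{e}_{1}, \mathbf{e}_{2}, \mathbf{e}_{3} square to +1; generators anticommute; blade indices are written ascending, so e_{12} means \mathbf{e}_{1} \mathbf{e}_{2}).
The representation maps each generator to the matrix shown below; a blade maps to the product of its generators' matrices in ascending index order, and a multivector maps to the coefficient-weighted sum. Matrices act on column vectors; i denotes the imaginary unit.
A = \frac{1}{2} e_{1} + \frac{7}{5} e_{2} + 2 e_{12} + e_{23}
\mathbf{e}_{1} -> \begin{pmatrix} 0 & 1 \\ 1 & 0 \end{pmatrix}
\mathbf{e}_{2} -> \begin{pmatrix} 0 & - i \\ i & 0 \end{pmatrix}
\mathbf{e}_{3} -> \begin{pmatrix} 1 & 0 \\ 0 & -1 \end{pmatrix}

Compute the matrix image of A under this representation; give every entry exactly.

Bivector images (products of the table entries): rho(e_{12}) = rho(\mathbf{e}_{1})rho(\mathbf{e}_{2}) = \begin{pmatrix} i & 0 \\ 0 & - i \end{pmatrix}; rho(e_{23}) = rho(\mathbf{e}_{2})rho(\mathbf{e}_{3}) = \begin{pmatrix} 0 & i \\ i & 0 \end{pmatrix}.
M = (\frac{1}{2})*rho(e_{1}) + (\frac{7}{5})*rho(e_{2}) + (2)*rho(e_{12}) + (1)*rho(e_{23}), summed entrywise:
Answer: \begin{pmatrix} 2 i & \frac{1}{2} - \frac{2 i}{5} \\ \frac{1}{2} + \frac{12 i}{5} & - 2 i \end{pmatrix}


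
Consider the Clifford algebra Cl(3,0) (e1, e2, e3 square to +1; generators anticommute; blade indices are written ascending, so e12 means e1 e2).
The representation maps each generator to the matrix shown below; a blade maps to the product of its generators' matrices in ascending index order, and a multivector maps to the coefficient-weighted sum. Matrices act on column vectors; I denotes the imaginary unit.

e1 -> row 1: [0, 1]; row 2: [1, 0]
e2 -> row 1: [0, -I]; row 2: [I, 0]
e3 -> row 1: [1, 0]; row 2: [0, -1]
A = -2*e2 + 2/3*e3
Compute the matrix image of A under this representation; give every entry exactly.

M = (-2)*rho(e2) + (2/3)*rho(e3), summed entrywise:
Answer: row 1: [2/3, 2*I]; row 2: [-2*I, -2/3]


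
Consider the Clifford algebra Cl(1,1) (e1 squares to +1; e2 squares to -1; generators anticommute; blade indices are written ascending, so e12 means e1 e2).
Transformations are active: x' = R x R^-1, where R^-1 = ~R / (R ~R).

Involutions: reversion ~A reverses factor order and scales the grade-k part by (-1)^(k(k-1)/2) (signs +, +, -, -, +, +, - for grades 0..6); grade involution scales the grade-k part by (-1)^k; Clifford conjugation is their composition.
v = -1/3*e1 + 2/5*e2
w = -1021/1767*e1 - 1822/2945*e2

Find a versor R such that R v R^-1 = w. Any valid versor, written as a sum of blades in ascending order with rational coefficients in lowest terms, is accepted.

Take R = v + w = -1610/1767*e1 - 644/2945*e2. Because q(v) = q(w) = -11/225, conjugation by R sends v exactly to w.
Answer: -1610/1767*e1 - 644/2945*e2


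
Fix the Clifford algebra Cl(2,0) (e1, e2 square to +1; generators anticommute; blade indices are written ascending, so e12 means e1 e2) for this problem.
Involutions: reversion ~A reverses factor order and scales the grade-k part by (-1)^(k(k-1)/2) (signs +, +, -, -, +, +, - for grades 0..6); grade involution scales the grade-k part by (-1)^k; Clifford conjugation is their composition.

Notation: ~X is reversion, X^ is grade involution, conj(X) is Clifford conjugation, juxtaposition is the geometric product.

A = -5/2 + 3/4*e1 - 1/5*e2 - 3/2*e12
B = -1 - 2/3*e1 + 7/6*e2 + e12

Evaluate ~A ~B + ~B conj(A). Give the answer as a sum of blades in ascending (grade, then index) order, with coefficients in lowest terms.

first term: 49/15 + 37/15*e1 - 37/15*e2 + 209/120*e12
second term: 71/15 + 7/15*e1 - 73/15*e2 + 209/120*e12
Answer: 8 + 44/15*e1 - 22/3*e2 + 209/60*e12


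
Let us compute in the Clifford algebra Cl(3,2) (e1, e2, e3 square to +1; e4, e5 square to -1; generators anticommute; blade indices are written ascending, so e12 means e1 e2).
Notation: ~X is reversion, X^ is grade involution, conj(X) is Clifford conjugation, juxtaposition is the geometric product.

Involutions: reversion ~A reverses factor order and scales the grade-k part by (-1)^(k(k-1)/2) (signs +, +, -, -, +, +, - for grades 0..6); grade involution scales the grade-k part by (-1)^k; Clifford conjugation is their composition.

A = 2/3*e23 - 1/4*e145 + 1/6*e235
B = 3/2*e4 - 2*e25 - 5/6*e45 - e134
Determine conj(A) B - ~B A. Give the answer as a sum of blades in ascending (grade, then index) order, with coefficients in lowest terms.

first term: -5/24*e1 + 1/3*e3 - 3/8*e15 - 13/12*e35 + 1/6*e124 - 41/36*e234 + 1/6*e1245 + 11/36*e2345
second term: 5/24*e1 - 1/3*e3 - 3/8*e15 + 19/12*e35 - 7/6*e124 + 31/36*e234 - 1/6*e1245 + 29/36*e2345
Answer: -5/12*e1 + 2/3*e3 - 8/3*e35 + 4/3*e124 - 2*e234 + 1/3*e1245 - 1/2*e2345


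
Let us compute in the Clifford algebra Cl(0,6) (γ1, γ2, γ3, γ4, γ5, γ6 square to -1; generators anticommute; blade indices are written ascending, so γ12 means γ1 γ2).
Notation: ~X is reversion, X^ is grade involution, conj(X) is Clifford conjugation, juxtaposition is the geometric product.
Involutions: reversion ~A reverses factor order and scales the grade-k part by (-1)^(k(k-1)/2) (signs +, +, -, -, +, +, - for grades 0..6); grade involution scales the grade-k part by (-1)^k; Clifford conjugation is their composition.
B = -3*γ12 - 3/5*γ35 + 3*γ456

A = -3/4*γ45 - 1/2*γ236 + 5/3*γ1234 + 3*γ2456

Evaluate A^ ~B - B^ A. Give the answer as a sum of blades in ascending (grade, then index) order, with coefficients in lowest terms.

first term: -9*γ2 - 9/4*γ6 - 91/20*γ34 + 3/2*γ136 - 3/10*γ256 - 5/4*γ1245 + 9*γ1456 + 3/2*γ2345 - 9/5*γ2346 + 5*γ12356
second term: 9*γ2 - 9/4*γ6 + 109/20*γ34 - 3/2*γ136 + 3/10*γ256 + 13/4*γ1245 + 9*γ1456 - 3/2*γ2345 - 9/5*γ2346 - 5*γ12356
Answer: -18*γ2 - 10*γ34 + 3*γ136 - 3/5*γ256 - 9/2*γ1245 + 3*γ2345 + 10*γ12356


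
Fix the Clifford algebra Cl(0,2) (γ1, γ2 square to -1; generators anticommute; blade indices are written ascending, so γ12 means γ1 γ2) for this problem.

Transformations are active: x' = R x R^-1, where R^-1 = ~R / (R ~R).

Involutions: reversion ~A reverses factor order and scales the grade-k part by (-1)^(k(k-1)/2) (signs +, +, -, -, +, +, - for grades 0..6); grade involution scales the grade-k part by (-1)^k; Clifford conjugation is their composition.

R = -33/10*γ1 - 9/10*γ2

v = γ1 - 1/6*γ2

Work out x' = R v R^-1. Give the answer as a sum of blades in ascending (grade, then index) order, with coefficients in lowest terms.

~R = -33/10*γ1 - 9/10*γ2, and R ~R = -117/10, so R^-1 = ~R / (-117/10).
R v = 63/20 + 29/20*γ12
Answer: 101/130*γ1 + 127/195*γ2


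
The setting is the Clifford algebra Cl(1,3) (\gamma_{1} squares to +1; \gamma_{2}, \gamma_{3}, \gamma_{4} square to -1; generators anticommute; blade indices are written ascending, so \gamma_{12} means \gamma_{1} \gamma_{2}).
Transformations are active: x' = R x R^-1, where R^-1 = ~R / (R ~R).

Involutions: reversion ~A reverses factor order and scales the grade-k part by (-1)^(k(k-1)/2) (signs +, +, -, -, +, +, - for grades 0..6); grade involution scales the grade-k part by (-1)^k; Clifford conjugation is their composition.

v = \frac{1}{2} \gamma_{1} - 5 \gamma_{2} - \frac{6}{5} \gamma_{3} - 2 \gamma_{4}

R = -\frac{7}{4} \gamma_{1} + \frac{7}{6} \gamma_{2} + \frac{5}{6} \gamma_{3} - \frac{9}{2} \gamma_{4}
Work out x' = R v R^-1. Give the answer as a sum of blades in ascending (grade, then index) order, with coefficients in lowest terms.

~R = -\frac{7}{4} \gamma_{1} + \frac{7}{6} \gamma_{2} + \frac{5}{6} \gamma_{3} - \frac{9}{2} \gamma_{4}, and R ~R = -\frac{2771}{144}, so R^-1 = ~R / (-\frac{2771}{144}).
R v = -\frac{73}{24} + \frac{49}{6} \gamma_{12} + \frac{101}{60} \gamma_{13} + \frac{23}{4} \gamma_{14} + \frac{83}{30} \gamma_{23} - \frac{149}{6} \gamma_{24} - \frac{106}{15} \gamma_{34}
Answer: -\frac{5837}{5542} \gamma_{1} + \frac{14877}{2771} \gamma_{2} + \frac{20276}{13855} \gamma_{3} + \frac{1600}{2771} \gamma_{4}


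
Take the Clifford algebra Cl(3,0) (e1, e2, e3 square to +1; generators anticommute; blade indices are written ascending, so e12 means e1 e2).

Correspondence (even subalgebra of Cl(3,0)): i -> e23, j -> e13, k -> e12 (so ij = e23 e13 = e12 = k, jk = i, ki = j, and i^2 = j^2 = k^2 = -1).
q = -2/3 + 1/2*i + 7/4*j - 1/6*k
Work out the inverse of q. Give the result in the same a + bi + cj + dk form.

In blades: q = -2/3 - 1/6*e12 + 7/4*e13 + 1/2*e23.
With qbar = -2/3 + 1/6*e12 - 7/4*e13 - 1/2*e23 (scalar fixed, mapped units negated), q qbar = 545/144 (the sum of squared coefficients), so q^-1 = qbar / (545/144) = -96/545 + 24/545*e12 - 252/545*e13 - 72/545*e23; translating back:
Answer: -96/545 - 72/545*i - 252/545*j + 24/545*k


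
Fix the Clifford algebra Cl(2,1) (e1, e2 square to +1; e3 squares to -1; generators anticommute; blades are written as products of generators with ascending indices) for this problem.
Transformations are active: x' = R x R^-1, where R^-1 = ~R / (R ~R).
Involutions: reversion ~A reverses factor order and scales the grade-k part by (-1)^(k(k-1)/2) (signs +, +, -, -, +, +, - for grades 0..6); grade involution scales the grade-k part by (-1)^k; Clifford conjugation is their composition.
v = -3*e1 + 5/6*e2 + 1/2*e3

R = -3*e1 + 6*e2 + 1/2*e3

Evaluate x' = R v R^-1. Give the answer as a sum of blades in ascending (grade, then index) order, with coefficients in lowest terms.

~R = -3*e1 + 6*e2 + 1/2*e3, and R ~R = 179/4, so R^-1 = ~R / (179/4).
R v = 55/4 + 31/2*e1 e2 + 31/12*e2 e3
Answer: 207/179*e1 + 3065/1074*e2 - 69/358*e3


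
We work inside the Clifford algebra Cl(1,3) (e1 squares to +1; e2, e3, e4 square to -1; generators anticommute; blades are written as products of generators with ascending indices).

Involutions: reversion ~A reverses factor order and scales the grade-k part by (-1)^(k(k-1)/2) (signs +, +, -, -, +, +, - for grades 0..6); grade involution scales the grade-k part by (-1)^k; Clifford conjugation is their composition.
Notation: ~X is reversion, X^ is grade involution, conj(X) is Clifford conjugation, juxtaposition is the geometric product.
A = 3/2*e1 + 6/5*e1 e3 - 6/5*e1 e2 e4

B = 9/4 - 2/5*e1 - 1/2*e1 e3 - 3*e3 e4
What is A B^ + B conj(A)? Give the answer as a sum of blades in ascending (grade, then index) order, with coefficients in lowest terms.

first term: 27/8*e1 - 123/100*e3 + 27/10*e1 e3 + 18/5*e1 e4 - 12/25*e2 e4 + 18/5*e1 e2 e3 - 27/10*e1 e2 e4 - 9/2*e1 e3 e4 - 3/5*e2 e3 e4
second term: 6/5 - 27/8*e1 - 27/100*e3 - 27/10*e1 e3 + 18/5*e1 e4 + 12/25*e2 e4 - 18/5*e1 e2 e3 - 27/10*e1 e2 e4 + 9/2*e1 e3 e4 + 3/5*e2 e3 e4
Answer: 6/5 - 3/2*e3 + 36/5*e1 e4 - 27/5*e1 e2 e4


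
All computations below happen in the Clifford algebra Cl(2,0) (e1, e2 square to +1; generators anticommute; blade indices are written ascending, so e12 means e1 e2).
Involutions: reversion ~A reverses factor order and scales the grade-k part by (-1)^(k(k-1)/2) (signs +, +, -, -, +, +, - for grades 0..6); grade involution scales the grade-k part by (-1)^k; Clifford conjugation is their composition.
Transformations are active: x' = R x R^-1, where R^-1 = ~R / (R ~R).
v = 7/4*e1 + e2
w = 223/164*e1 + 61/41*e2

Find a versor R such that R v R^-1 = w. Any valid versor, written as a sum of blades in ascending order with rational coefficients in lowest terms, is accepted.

Reasoning: v^2 = w^2 = 65/16 since conjugation preserves the quadratic form; R = v + w = 255/82*e1 + 102/41*e2 is then valid when invertible, keeping its own part and reversing (v - w)/2.
Answer: 255/82*e1 + 102/41*e2


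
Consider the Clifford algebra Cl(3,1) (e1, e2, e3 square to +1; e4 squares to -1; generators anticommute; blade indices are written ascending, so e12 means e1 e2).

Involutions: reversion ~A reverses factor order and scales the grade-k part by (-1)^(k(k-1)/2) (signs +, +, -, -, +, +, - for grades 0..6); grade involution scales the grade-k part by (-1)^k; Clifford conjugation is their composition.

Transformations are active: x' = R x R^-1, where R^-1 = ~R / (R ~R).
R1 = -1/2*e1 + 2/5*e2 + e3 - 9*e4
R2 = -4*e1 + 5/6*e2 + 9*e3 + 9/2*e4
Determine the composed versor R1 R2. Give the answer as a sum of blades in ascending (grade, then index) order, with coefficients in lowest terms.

Distribute over the terms of R1 (each basis-blade product reordered to ascending indices, repeated generators contracted through their squares):
(-1/2*e1) R2 = 2 - 5/12*e12 - 9/2*e13 - 9/4*e14
(2/5*e2) R2 = 1/3 + 8/5*e12 + 18/5*e23 + 9/5*e24
(e3) R2 = 9 + 4*e13 - 5/6*e23 + 9/2*e34
(-9*e4) R2 = 81/2 - 36*e14 + 15/2*e24 + 81*e34
Summing the partial products and collecting blades:
Answer: 311/6 + 71/60*e12 - 1/2*e13 - 153/4*e14 + 83/30*e23 + 93/10*e24 + 171/2*e34


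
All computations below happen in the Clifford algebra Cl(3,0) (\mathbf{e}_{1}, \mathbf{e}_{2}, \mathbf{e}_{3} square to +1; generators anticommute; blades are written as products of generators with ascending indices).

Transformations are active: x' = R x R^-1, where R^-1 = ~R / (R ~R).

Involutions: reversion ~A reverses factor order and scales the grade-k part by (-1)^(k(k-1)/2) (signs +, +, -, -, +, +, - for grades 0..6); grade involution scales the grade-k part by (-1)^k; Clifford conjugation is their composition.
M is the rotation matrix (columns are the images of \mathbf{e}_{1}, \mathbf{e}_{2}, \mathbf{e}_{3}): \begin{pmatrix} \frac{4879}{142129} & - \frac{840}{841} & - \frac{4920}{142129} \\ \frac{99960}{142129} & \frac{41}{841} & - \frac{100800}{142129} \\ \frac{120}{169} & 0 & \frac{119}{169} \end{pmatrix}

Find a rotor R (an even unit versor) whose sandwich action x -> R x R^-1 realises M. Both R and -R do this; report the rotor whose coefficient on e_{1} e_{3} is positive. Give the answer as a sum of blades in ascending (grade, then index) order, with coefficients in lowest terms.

Method: write R = a + b12*e_{1} e_{2} + b13*e_{1} e_{3} + b23*e_{2} e_{3} with a^2 + b12^2 + b13^2 + b23^2 = 1 (so R^-1 = ~R). Expanding the columns R e_j ~R gives tr M = 4a^2 - 1 and, from the antisymmetric part, M21 - M12 = -4a*b12, M13 - M31 = 4a*b13, M32 - M23 = -4a*b23.
Here tr M = \frac{111887}{142129}, so a^2 = (1 + tr M)/4 = \frac{63504}{142129} and a = ±\frac{252}{377}. Taking a = \frac{252}{377}: M21 - M12 = \frac{241920}{142129}, M13 - M31 = -\frac{105840}{142129}, M32 - M23 = \frac{100800}{142129}, giving b12 = -\frac{240}{377}, b13 = -\frac{105}{377}, b23 = -\frac{100}{377}, i.e. R = \frac{252}{377} - \frac{240}{377} e_{1} e_{2} - \frac{105}{377} e_{1} e_{3} - \frac{100}{377} e_{2} e_{3}.
Its e_{1} e_{3} coefficient is negative, so report the other preimage -R.
Answer: -\frac{252}{377} + \frac{240}{377} e_{1} e_{2} + \frac{105}{377} e_{1} e_{3} + \frac{100}{377} e_{2} e_{3}. Recall the cover is two-to-one: with M of trace \frac{111887}{142129}, both preimages act alike, and the stated e_{1} e_{3} sign chooses the sheet.


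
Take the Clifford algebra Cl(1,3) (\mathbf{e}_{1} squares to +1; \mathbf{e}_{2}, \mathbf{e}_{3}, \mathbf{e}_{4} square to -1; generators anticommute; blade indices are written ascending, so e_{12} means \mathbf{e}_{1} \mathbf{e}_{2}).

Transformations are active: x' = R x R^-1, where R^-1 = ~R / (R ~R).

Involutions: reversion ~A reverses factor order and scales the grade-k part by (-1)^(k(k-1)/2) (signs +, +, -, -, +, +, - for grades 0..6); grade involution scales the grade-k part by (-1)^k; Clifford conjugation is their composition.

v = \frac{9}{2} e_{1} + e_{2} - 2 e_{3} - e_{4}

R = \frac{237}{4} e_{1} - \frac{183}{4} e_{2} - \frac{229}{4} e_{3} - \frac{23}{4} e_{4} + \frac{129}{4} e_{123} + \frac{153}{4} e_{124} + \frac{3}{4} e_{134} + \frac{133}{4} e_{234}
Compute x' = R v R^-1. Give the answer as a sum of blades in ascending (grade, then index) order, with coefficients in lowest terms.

~R = \frac{237}{4} e_{1} - \frac{183}{4} e_{2} - \frac{229}{4} e_{3} - \frac{23}{4} e_{4} - \frac{129}{4} e_{123} - \frac{153}{4} e_{124} - \frac{3}{4} e_{134} - \frac{133}{4} e_{234}, and R ~R = -495, so R^-1 = ~R / (-495).
R v = \frac{1537}{8} + \frac{2943}{8} e_{12} + \frac{1377}{8} e_{13} + \frac{27}{8} e_{14} + \frac{2617}{8} e_{23} + \frac{1257}{8} e_{24} + \frac{127}{8} e_{34} - \frac{837}{8} e_{1234}
Answer: -\frac{2349}{20} e_{1} + \frac{9337}{990} e_{2} + \frac{11432}{99} e_{3} + \frac{7481}{396} e_{4}


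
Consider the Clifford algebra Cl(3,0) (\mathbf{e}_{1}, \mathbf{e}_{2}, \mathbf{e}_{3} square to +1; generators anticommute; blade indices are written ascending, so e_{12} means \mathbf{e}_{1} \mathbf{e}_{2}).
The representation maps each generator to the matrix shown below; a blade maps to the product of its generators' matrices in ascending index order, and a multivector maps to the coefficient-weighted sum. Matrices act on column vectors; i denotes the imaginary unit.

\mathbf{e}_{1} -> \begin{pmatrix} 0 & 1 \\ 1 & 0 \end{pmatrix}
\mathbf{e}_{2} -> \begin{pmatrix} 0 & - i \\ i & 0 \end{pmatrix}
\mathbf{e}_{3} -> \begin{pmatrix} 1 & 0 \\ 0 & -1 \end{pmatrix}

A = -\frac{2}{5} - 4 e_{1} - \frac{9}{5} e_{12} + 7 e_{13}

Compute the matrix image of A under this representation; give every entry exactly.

Bivector images (products of the table entries): rho(e_{12}) = rho(\mathbf{e}_{1})rho(\mathbf{e}_{2}) = \begin{pmatrix} i & 0 \\ 0 & - i \end{pmatrix}; rho(e_{13}) = rho(\mathbf{e}_{1})rho(\mathbf{e}_{3}) = \begin{pmatrix} 0 & -1 \\ 1 & 0 \end{pmatrix}.
M = (-\frac{2}{5})*1 + (-4)*rho(e_{1}) + (-\frac{9}{5})*rho(e_{12}) + (7)*rho(e_{13}), summed entrywise (1 is the identity matrix):
Answer: \begin{pmatrix} - \frac{2}{5} - \frac{9 i}{5} & -11 \\ 3 & - \frac{2}{5} + \frac{9 i}{5} \end{pmatrix}


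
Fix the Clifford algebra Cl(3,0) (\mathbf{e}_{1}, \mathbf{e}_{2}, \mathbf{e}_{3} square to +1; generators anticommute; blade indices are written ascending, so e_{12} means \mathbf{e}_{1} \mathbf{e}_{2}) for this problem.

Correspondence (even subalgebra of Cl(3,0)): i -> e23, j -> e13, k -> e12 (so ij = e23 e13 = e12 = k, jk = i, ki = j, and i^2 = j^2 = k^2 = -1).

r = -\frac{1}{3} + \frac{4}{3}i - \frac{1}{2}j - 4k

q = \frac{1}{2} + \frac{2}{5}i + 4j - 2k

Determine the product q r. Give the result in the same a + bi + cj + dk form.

In blades: q = \frac{1}{2} - 2 e_{12} + 4 e_{13} + \frac{2}{5} e_{23}, r = -\frac{1}{3} - 4 e_{12} - \frac{1}{2} e_{13} + \frac{4}{3} e_{23}.
Distribute q over r term by term (generator squares from the signature, products reordered to ascending indices): (\frac{1}{2})*r = -\frac{1}{6} - 2 e_{12} - \frac{1}{4} e_{13} + \frac{2}{3} e_{23}; (-2 e_{12})*r = -8 + \frac{2}{3} e_{12} - \frac{8}{3} e_{13} - e_{23}; (4 e_{13})*r = 2 - \frac{16}{3} e_{12} - \frac{4}{3} e_{13} - 16 e_{23}; (\frac{2}{5} e_{23})*r = -\frac{8}{15} - \frac{1}{5} e_{12} + \frac{8}{5} e_{13} - \frac{2}{15} e_{23}.
Sum: -\frac{67}{10} - \frac{103}{15} e_{12} - \frac{53}{20} e_{13} - \frac{247}{15} e_{23}; translating back through the correspondence:
Answer: -\frac{67}{10} - \frac{247}{15}i - \frac{53}{20}j - \frac{103}{15}k


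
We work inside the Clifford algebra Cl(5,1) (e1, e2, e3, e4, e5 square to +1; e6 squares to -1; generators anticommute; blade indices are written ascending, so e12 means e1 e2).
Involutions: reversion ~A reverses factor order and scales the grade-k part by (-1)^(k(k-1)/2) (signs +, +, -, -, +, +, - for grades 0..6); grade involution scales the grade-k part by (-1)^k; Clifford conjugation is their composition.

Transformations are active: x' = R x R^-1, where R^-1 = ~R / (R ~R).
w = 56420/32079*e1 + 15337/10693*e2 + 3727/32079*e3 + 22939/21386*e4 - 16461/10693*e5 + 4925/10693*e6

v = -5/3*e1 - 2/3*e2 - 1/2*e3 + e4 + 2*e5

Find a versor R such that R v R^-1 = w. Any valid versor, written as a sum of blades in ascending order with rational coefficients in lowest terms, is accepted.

Sketch: the shared square 305/36 makes R = v + w = 985/10693*e1 + 24625/32079*e2 - 24625/64158*e3 + 44325/21386*e4 + 4925/10693*e5 + 4925/10693*e6 the natural versor; its sandwich fixes that direction, negates (v - w)/2, and sends v to w.
Answer: 985/10693*e1 + 24625/32079*e2 - 24625/64158*e3 + 44325/21386*e4 + 4925/10693*e5 + 4925/10693*e6


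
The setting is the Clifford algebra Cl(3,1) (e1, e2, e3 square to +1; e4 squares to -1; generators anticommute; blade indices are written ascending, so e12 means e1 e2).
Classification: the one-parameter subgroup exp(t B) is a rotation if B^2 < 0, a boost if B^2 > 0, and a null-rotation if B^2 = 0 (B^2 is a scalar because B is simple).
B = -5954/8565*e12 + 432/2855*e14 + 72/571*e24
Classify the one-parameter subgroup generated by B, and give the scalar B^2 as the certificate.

B^2 term by term: the squares give (-5954/8565)^2*(e12)^2 + (432/2855)^2*(e14)^2 + (72/571)^2*(e24)^2 = 35450116/73359225*(-1) + 186624/8151025*(+1) + 5184/326041*(+1) = -4/9 (each basis 2-blade squares to minus the product of its generators' squares); cross terms between blades sharing an index anticommute and cancel. So B^2 = -4/9.
Answer: rotation, certificate B^2 = -4/9. The scalar -4/9 is the complete invariant here: its sign names the subgroup type.


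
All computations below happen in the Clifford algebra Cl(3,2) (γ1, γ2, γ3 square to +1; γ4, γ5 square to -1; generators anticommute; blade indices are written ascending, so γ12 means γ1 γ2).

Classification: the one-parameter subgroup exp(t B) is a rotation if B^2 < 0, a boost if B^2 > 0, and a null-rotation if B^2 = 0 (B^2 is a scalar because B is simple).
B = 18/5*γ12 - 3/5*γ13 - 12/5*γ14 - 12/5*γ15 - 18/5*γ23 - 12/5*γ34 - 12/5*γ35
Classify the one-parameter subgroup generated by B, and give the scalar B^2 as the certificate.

B^2 term by term: the squares give (18/5)^2*(γ12)^2 + (-3/5)^2*(γ13)^2 + (-12/5)^2*(γ14)^2 + (-12/5)^2*(γ15)^2 + (-18/5)^2*(γ23)^2 + (-12/5)^2*(γ34)^2 + (-12/5)^2*(γ35)^2 = 324/25*(-1) + 9/25*(-1) + 144/25*(+1) + 144/25*(+1) + 324/25*(-1) + 144/25*(+1) + 144/25*(+1) = -81/25 (each basis 2-blade squares to minus the product of its generators' squares); cross terms between blades sharing an index anticommute and cancel; the commuting (index-disjoint) pairs give grade-4 terms 2*c*c'*(blade product), which cancel blade by blade — γ1234: -432/25 + 432/25 = 0; γ1235: -432/25 + 432/25 = 0; γ1345: -288/25 + 288/25 = 0 — confirming B is simple. So B^2 = -81/25.
Answer: rotation, certificate B^2 = -81/25. Key observation: B^2 = -81/25 is a conjugation invariant, so its sign decides the class regardless of the surface form of B.


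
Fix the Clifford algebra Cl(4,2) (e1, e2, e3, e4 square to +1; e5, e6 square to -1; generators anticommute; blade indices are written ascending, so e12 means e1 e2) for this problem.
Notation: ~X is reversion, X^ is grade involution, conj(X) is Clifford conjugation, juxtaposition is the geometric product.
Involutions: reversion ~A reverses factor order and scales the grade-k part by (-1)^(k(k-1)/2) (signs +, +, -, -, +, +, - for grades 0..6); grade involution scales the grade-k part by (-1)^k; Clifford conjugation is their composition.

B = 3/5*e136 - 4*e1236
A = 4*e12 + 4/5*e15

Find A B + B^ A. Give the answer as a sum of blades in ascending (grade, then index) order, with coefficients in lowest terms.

first term: 16*e36 - 12/5*e236 + 12/25*e356 + 16/5*e2356
second term: 16*e36 - 12/5*e236 + 12/25*e356 - 16/5*e2356
Answer: 32*e36 - 24/5*e236 + 24/25*e356


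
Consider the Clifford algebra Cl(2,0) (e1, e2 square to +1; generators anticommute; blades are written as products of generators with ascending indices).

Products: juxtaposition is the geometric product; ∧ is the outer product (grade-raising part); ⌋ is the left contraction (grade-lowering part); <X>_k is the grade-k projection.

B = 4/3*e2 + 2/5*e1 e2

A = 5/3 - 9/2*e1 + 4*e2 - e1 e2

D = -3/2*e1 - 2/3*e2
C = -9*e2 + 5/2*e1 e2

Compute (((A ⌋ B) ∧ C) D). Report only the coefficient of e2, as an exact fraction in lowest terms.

step 1: 86/15 - 8/5*e1 + 19/45*e2 + 2/3*e1 e2
step 2: -258/5*e2 + 431/15*e1 e2
step 3: 172/5 - 862/45*e1 + 431/10*e2 - 387/5*e1 e2
Answer: 431/10


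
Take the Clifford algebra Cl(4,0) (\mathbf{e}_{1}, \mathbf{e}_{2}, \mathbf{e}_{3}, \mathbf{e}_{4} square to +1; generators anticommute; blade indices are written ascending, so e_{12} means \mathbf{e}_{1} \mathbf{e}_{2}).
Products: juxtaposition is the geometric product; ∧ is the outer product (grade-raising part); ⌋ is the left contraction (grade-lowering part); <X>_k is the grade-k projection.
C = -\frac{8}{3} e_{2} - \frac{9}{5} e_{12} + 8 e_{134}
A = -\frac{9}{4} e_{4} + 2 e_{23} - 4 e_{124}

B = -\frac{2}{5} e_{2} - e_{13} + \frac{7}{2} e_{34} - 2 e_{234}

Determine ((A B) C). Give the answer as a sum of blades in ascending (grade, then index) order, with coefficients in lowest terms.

step 1: \frac{347}{40} e_{3} + 4 e_{4} - 2 e_{12} + 8 e_{13} - \frac{8}{5} e_{14} + \frac{9}{2} e_{23} + \frac{61}{10} e_{24} + 14 e_{123} + \frac{9}{4} e_{134} - 4 e_{234}
step 2: -\frac{108}{5} + \frac{16}{3} e_{1} + \frac{122}{5} e_{3} - \frac{716}{15} e_{4} - 32 e_{12} + \frac{2323}{30} e_{13} - \frac{2921}{50} e_{14} + \frac{131}{15} e_{23} + \frac{9416}{75} e_{24} + \frac{32}{3} e_{34} - \frac{25849}{600} e_{123} + \frac{368}{15} e_{124} - \frac{36}{5} e_{134} + \frac{239}{20} e_{234} - 6 e_{1234}
Answer: -\frac{108}{5} + \frac{16}{3} e_{1} + \frac{122}{5} e_{3} - \frac{716}{15} e_{4} - 32 e_{12} + \frac{2323}{30} e_{13} - \frac{2921}{50} e_{14} + \frac{131}{15} e_{23} + \frac{9416}{75} e_{24} + \frac{32}{3} e_{34} - \frac{25849}{600} e_{123} + \frac{368}{15} e_{124} - \frac{36}{5} e_{134} + \frac{239}{20} e_{234} - 6 e_{1234}
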